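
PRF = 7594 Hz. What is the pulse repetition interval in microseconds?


PRI = 1/7594 = 0.0001316829 s = 131.7 us

131.7 us


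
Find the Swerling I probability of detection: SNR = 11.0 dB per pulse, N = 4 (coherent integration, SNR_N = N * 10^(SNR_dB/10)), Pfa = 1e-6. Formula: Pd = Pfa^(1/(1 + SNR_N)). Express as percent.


SNR_lin = 10^(11.0/10) = 12.58925
SNR_N = 4 * 12.58925 = 50.357
1/(1 + SNR_N) = 1/51.357 = 0.0194715
Pd = (1e-6)^0.0194715 = 0.76414
Pd = 76.4%

76.4%


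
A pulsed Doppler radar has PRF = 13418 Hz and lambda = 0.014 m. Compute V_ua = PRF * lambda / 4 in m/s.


V_ua = 13418 * 0.014 / 4 = 47.0 m/s

47.0 m/s


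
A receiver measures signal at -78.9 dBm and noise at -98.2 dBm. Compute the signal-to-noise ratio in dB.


SNR = -78.9 - (-98.2) = 19.3 dB

19.3 dB


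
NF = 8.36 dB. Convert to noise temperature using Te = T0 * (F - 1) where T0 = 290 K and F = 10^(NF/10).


NF_lin = 10^(8.36/10) = 6.854882
Te = 290 * (6.854882 - 1) = 1697.9 K

1697.9 K


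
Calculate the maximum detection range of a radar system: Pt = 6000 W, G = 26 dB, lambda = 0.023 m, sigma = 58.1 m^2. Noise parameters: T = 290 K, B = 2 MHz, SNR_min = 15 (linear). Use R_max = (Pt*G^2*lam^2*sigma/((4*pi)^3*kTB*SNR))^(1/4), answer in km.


G_lin = 10^(26/10) = 398.107171
R^4 = 6000 * 398.107171^2 * 0.023^2 * 58.1 / ((4*pi)^3 * 1.38e-23 * 290 * 2000000.0 * 15)
R^4 = 1.22675e17 m^4
R_max = (1.22675e17)^(1/4) = 18715.0 m = 18.7 km

18.7 km


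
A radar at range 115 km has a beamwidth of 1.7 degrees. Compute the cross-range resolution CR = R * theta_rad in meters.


BW_rad = 0.029670597
CR = 115000 * 0.029670597 = 3412.1 m

3412.1 m


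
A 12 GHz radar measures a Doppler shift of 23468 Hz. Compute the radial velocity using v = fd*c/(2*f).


v = 23468 * 3e8 / (2 * 12000000000.0) = 293.4 m/s

293.4 m/s


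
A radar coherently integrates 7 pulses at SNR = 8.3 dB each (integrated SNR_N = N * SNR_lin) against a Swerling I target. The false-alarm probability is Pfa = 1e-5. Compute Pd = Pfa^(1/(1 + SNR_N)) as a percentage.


SNR_lin = 10^(8.3/10) = 6.76083
SNR_N = 7 * 6.76083 = 47.32581
1/(1 + SNR_N) = 1/48.32581 = 0.0206929
Pd = (1e-5)^0.0206929 = 0.78802
Pd = 78.8%

78.8%


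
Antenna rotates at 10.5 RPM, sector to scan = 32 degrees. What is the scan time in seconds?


t = 32 / (10.5 * 360) * 60 = 0.51 s

0.51 s


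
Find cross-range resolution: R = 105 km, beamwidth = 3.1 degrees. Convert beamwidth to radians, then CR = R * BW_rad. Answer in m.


BW_rad = 0.054105207
CR = 105000 * 0.054105207 = 5681.0 m

5681.0 m


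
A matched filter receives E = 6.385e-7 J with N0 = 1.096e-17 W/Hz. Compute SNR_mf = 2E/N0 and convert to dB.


SNR_lin = 2 * 6.385e-7 / 1.096e-17 = 1.165e11
SNR_dB = 10*log10(1.165e11) = 110.7 dB

110.7 dB


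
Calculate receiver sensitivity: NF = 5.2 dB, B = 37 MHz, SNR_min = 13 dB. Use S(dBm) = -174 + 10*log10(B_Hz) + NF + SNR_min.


10*log10(37000000.0) = 75.68
S = -174 + 75.68 + 5.2 + 13 = -80.1 dBm

-80.1 dBm


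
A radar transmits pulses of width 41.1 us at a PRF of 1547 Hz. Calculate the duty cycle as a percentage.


DC = 41.1e-6 * 1547 * 100 = 6.36%

6.36%


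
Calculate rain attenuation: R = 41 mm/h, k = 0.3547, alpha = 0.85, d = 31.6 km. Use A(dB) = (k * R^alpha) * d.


gamma = 0.3547 * 41^0.85 = 8.331582 dB/km
A = 8.331582 * 31.6 = 263.28 dB

263.28 dB


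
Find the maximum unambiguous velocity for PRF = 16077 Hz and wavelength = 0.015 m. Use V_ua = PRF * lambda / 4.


V_ua = 16077 * 0.015 / 4 = 60.3 m/s

60.3 m/s


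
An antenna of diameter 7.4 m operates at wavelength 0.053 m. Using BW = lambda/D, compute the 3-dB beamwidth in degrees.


BW_rad = 0.053 / 7.4 = 0.007162
BW_deg = 0.41 degrees

0.41 degrees


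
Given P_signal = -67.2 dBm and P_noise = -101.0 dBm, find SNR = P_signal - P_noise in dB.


SNR = -67.2 - (-101.0) = 33.8 dB

33.8 dB


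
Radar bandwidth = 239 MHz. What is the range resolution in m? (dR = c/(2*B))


dR = 3e8 / (2 * 239000000.0) = 0.63 m

0.63 m


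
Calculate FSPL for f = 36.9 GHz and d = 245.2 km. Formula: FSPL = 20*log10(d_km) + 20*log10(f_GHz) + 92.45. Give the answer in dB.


20*log10(245.2) = 47.79
20*log10(36.9) = 31.34
FSPL = 171.6 dB

171.6 dB


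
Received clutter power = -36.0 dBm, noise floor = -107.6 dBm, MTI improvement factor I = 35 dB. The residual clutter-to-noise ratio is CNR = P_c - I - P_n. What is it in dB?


CNR = -36.0 - 35 - (-107.6) = 36.6 dB

36.6 dB


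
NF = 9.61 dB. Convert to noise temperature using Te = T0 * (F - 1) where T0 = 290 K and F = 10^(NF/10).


NF_lin = 10^(9.61/10) = 9.141132
Te = 290 * (9.141132 - 1) = 2360.9 K

2360.9 K


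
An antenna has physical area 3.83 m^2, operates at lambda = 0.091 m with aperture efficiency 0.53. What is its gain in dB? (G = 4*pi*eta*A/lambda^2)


G_linear = 4*pi*0.53*3.83/0.091^2 = 3080.36
G_dB = 10*log10(3080.36) = 34.9 dB

34.9 dB


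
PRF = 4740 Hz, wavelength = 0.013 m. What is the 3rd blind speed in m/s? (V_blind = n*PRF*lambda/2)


V_blind = 3 * 4740 * 0.013 / 2 = 92.4 m/s

92.4 m/s


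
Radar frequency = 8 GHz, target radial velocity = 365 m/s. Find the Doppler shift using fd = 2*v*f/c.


fd = 2 * 365 * 8000000000.0 / 3e8 = 19466.7 Hz

19466.7 Hz


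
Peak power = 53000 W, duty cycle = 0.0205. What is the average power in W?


P_avg = 53000 * 0.0205 = 1086.5 W

1086.5 W


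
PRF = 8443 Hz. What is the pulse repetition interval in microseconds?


PRI = 1/8443 = 0.0001184413 s = 118.4 us

118.4 us


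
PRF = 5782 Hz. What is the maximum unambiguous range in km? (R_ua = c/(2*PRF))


R_ua = 3e8 / (2 * 5782) = 25942.6 m = 25.9 km

25.9 km


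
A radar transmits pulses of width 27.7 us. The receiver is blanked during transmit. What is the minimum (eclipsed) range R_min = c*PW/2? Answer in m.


R_min = 3e8 * 27.7e-6 / 2 = 4155.0 m

4155.0 m


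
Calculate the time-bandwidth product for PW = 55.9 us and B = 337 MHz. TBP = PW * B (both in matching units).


TBP = 55.9 * 337 = 18838.3

18838.3


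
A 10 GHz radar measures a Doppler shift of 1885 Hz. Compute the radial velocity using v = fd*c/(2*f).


v = 1885 * 3e8 / (2 * 10000000000.0) = 28.3 m/s

28.3 m/s


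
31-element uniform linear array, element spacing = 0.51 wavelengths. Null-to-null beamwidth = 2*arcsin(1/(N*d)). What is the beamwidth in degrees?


1/(N*d) = 1/(31*0.51) = 0.063251
BW = 2*arcsin(0.063251) = 7.3 degrees

7.3 degrees


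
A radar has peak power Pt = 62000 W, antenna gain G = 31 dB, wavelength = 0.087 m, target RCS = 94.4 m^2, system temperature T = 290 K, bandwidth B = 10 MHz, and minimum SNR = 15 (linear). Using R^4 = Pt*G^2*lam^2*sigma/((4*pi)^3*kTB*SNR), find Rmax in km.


G_lin = 10^(31/10) = 1258.925412
R^4 = 62000 * 1258.925412^2 * 0.087^2 * 94.4 / ((4*pi)^3 * 1.38e-23 * 290 * 10000000.0 * 15)
R^4 = 5.89392e19 m^4
R_max = (5.89392e19)^(1/4) = 87619.6 m = 87.6 km

87.6 km


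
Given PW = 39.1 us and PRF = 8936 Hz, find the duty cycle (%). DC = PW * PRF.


DC = 39.1e-6 * 8936 * 100 = 34.94%

34.94%


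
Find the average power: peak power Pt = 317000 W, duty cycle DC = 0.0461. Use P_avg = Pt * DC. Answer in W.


P_avg = 317000 * 0.0461 = 14613.7 W

14613.7 W


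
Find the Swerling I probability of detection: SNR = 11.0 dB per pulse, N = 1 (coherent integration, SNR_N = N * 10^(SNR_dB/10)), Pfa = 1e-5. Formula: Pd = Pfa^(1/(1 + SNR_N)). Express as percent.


SNR_lin = 10^(11.0/10) = 12.58925
SNR_N = 1 * 12.58925 = 12.58925
1/(1 + SNR_N) = 1/13.58925 = 0.0735876
Pd = (1e-5)^0.0735876 = 0.42861
Pd = 42.9%

42.9%


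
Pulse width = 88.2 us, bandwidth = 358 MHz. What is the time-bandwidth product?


TBP = 88.2 * 358 = 31575.6

31575.6


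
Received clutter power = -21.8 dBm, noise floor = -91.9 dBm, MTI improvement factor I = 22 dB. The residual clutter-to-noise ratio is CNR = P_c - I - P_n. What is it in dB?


CNR = -21.8 - 22 - (-91.9) = 48.1 dB

48.1 dB


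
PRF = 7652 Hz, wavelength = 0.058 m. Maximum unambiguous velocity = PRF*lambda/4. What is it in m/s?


V_ua = 7652 * 0.058 / 4 = 111.0 m/s

111.0 m/s


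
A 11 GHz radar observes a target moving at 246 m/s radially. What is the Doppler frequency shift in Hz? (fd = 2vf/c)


fd = 2 * 246 * 11000000000.0 / 3e8 = 18040.0 Hz

18040.0 Hz


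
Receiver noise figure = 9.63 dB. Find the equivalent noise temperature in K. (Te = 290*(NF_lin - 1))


NF_lin = 10^(9.63/10) = 9.183326
Te = 290 * (9.183326 - 1) = 2373.2 K

2373.2 K


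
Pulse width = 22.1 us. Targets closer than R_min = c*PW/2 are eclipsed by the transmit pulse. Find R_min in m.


R_min = 3e8 * 22.1e-6 / 2 = 3315.0 m

3315.0 m


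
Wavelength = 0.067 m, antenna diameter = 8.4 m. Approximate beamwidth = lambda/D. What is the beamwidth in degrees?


BW_rad = 0.067 / 8.4 = 0.007976
BW_deg = 0.46 degrees

0.46 degrees


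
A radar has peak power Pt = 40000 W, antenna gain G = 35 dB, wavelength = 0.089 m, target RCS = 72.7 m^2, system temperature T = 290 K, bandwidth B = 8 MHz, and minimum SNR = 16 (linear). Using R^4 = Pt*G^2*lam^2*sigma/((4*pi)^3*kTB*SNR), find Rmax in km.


G_lin = 10^(35/10) = 3162.27766
R^4 = 40000 * 3162.27766^2 * 0.089^2 * 72.7 / ((4*pi)^3 * 1.38e-23 * 290 * 8000000.0 * 16)
R^4 = 2.26599e20 m^4
R_max = (2.26599e20)^(1/4) = 122691.5 m = 122.7 km

122.7 km


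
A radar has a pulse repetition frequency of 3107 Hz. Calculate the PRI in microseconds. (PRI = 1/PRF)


PRI = 1/3107 = 0.0003218539 s = 321.9 us

321.9 us


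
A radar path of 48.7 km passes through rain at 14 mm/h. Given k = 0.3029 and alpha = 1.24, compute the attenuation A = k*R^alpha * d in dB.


gamma = 0.3029 * 14^1.24 = 7.989103 dB/km
A = 7.989103 * 48.7 = 389.07 dB

389.07 dB


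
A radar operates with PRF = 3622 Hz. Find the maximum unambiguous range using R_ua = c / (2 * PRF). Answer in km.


R_ua = 3e8 / (2 * 3622) = 41413.6 m = 41.4 km

41.4 km


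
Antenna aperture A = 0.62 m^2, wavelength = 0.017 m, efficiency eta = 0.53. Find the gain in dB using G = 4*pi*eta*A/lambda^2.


G_linear = 4*pi*0.53*0.62/0.017^2 = 14288.27
G_dB = 10*log10(14288.27) = 41.5 dB

41.5 dB


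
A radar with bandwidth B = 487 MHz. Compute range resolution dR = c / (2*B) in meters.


dR = 3e8 / (2 * 487000000.0) = 0.31 m

0.31 m


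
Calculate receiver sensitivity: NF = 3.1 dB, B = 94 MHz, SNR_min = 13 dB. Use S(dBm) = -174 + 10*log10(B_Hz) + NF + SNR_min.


10*log10(94000000.0) = 79.73
S = -174 + 79.73 + 3.1 + 13 = -78.2 dBm

-78.2 dBm


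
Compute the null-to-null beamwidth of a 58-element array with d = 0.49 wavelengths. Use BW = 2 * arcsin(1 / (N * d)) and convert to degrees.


1/(N*d) = 1/(58*0.49) = 0.035186
BW = 2*arcsin(0.035186) = 4.0 degrees

4.0 degrees


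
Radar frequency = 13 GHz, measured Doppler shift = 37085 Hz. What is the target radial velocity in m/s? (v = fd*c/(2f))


v = 37085 * 3e8 / (2 * 13000000000.0) = 427.9 m/s

427.9 m/s


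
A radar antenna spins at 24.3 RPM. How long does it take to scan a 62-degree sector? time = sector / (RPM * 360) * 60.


t = 62 / (24.3 * 360) * 60 = 0.43 s

0.43 s


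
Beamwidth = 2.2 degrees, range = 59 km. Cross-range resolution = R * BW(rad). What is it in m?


BW_rad = 0.038397244
CR = 59000 * 0.038397244 = 2265.4 m

2265.4 m


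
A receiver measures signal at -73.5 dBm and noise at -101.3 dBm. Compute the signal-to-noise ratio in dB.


SNR = -73.5 - (-101.3) = 27.8 dB

27.8 dB


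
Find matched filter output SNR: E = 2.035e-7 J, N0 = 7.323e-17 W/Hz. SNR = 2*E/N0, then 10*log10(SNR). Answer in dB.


SNR_lin = 2 * 2.035e-7 / 7.323e-17 = 5.558e9
SNR_dB = 10*log10(5.558e9) = 97.4 dB

97.4 dB


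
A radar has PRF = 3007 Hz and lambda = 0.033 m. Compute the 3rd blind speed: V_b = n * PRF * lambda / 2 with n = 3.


V_blind = 3 * 3007 * 0.033 / 2 = 148.8 m/s

148.8 m/s


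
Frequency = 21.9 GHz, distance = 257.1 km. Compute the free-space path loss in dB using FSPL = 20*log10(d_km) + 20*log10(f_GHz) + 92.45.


20*log10(257.1) = 48.2
20*log10(21.9) = 26.81
FSPL = 167.5 dB

167.5 dB


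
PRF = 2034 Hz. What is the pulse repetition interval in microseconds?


PRI = 1/2034 = 0.0004916421 s = 491.6 us

491.6 us


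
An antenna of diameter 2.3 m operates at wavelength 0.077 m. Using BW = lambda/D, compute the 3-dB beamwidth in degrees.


BW_rad = 0.077 / 2.3 = 0.033478
BW_deg = 1.92 degrees

1.92 degrees


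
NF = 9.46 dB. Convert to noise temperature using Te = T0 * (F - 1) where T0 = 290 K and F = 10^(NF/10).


NF_lin = 10^(9.46/10) = 8.830799
Te = 290 * (8.830799 - 1) = 2270.9 K

2270.9 K


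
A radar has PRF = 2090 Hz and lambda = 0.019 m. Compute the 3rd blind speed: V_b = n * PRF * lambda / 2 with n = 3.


V_blind = 3 * 2090 * 0.019 / 2 = 59.6 m/s

59.6 m/s


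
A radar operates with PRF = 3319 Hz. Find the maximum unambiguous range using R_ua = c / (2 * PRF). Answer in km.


R_ua = 3e8 / (2 * 3319) = 45194.3 m = 45.2 km

45.2 km


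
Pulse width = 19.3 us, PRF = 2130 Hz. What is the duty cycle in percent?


DC = 19.3e-6 * 2130 * 100 = 4.11%

4.11%


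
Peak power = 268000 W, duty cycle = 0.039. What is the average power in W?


P_avg = 268000 * 0.039 = 10452.0 W

10452.0 W


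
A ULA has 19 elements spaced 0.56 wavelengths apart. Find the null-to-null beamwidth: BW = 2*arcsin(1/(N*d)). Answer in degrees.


1/(N*d) = 1/(19*0.56) = 0.093985
BW = 2*arcsin(0.093985) = 10.8 degrees

10.8 degrees


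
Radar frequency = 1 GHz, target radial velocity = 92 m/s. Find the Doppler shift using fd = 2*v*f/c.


fd = 2 * 92 * 1000000000.0 / 3e8 = 613.3 Hz

613.3 Hz


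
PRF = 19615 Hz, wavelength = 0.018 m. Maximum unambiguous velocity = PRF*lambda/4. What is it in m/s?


V_ua = 19615 * 0.018 / 4 = 88.3 m/s

88.3 m/s


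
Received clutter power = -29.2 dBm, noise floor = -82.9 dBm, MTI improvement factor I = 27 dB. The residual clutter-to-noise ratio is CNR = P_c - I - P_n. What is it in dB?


CNR = -29.2 - 27 - (-82.9) = 26.7 dB

26.7 dB


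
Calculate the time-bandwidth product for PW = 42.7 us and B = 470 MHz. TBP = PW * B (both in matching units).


TBP = 42.7 * 470 = 20069.0

20069.0


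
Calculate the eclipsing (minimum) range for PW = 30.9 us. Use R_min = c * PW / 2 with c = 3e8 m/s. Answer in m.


R_min = 3e8 * 30.9e-6 / 2 = 4635.0 m

4635.0 m


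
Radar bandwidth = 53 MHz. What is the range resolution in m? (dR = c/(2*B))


dR = 3e8 / (2 * 53000000.0) = 2.83 m

2.83 m


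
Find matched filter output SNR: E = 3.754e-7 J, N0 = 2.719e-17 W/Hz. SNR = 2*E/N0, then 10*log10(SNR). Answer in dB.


SNR_lin = 2 * 3.754e-7 / 2.719e-17 = 2.761e10
SNR_dB = 10*log10(2.761e10) = 104.4 dB

104.4 dB


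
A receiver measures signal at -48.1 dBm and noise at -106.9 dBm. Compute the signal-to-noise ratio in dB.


SNR = -48.1 - (-106.9) = 58.8 dB

58.8 dB


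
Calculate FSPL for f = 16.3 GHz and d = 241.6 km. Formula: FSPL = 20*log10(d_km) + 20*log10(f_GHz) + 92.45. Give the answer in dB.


20*log10(241.6) = 47.66
20*log10(16.3) = 24.24
FSPL = 164.4 dB

164.4 dB


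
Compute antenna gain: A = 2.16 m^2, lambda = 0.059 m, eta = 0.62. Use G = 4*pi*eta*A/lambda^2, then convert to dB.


G_linear = 4*pi*0.62*2.16/0.059^2 = 4834.5
G_dB = 10*log10(4834.5) = 36.8 dB

36.8 dB


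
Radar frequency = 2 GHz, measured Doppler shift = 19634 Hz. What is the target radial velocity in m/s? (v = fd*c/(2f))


v = 19634 * 3e8 / (2 * 2000000000.0) = 1472.6 m/s

1472.6 m/s


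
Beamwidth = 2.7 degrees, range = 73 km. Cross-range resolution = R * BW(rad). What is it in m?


BW_rad = 0.04712389
CR = 73000 * 0.04712389 = 3440.0 m

3440.0 m


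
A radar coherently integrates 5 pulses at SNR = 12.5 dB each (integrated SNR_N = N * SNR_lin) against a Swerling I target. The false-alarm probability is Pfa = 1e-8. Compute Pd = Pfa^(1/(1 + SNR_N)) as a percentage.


SNR_lin = 10^(12.5/10) = 17.78279
SNR_N = 5 * 17.78279 = 88.91395
1/(1 + SNR_N) = 1/89.91395 = 0.0111217
Pd = (1e-8)^0.0111217 = 0.81475
Pd = 81.5%

81.5%


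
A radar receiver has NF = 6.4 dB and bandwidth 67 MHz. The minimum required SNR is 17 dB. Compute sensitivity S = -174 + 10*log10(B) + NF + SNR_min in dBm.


10*log10(67000000.0) = 78.26
S = -174 + 78.26 + 6.4 + 17 = -72.3 dBm

-72.3 dBm


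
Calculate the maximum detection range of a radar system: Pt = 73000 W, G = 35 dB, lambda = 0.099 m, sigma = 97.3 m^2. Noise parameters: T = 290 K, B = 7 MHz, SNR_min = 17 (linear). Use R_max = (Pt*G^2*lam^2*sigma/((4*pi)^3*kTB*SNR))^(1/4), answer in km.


G_lin = 10^(35/10) = 3162.27766
R^4 = 73000 * 3162.27766^2 * 0.099^2 * 97.3 / ((4*pi)^3 * 1.38e-23 * 290 * 7000000.0 * 17)
R^4 = 7.36635e20 m^4
R_max = (7.36635e20)^(1/4) = 164745.3 m = 164.7 km

164.7 km


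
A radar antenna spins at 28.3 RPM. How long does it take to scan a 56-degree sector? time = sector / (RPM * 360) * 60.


t = 56 / (28.3 * 360) * 60 = 0.33 s

0.33 s


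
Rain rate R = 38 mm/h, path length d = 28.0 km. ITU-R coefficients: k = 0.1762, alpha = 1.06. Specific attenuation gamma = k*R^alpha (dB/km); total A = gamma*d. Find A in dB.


gamma = 0.1762 * 38^1.06 = 8.328687 dB/km
A = 8.328687 * 28.0 = 233.2 dB

233.2 dB


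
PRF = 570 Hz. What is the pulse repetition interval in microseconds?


PRI = 1/570 = 0.001754386 s = 1754.4 us

1754.4 us


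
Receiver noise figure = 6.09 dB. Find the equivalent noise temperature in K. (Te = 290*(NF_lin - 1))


NF_lin = 10^(6.09/10) = 4.064433
Te = 290 * (4.064433 - 1) = 888.7 K

888.7 K


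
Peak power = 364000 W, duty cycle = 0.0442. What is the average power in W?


P_avg = 364000 * 0.0442 = 16088.8 W

16088.8 W


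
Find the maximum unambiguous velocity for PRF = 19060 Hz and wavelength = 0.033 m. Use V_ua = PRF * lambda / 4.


V_ua = 19060 * 0.033 / 4 = 157.2 m/s

157.2 m/s


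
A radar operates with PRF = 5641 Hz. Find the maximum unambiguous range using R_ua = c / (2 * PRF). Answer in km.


R_ua = 3e8 / (2 * 5641) = 26591.0 m = 26.6 km

26.6 km


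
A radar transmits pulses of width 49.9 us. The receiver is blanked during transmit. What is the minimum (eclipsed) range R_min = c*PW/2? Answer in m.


R_min = 3e8 * 49.9e-6 / 2 = 7485.0 m

7485.0 m


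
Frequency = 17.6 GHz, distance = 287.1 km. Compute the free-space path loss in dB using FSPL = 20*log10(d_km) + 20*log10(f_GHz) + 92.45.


20*log10(287.1) = 49.16
20*log10(17.6) = 24.91
FSPL = 166.5 dB

166.5 dB


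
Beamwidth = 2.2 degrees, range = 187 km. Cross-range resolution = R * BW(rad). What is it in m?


BW_rad = 0.038397244
CR = 187000 * 0.038397244 = 7180.3 m

7180.3 m


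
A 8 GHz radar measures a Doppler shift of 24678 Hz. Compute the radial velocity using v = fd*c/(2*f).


v = 24678 * 3e8 / (2 * 8000000000.0) = 462.7 m/s

462.7 m/s


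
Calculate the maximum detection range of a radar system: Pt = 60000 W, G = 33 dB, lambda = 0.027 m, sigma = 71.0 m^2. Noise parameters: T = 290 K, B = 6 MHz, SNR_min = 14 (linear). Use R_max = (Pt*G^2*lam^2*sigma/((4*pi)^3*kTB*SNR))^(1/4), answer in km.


G_lin = 10^(33/10) = 1995.262315
R^4 = 60000 * 1995.262315^2 * 0.027^2 * 71.0 / ((4*pi)^3 * 1.38e-23 * 290 * 6000000.0 * 14)
R^4 = 1.85332e19 m^4
R_max = (1.85332e19)^(1/4) = 65612.7 m = 65.6 km

65.6 km


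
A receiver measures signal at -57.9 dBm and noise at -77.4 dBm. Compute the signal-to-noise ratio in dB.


SNR = -57.9 - (-77.4) = 19.5 dB

19.5 dB


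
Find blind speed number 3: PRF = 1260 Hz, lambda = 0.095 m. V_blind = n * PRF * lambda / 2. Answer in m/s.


V_blind = 3 * 1260 * 0.095 / 2 = 179.6 m/s

179.6 m/s


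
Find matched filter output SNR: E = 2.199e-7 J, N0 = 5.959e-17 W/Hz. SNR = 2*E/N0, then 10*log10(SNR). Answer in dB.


SNR_lin = 2 * 2.199e-7 / 5.959e-17 = 7.38e9
SNR_dB = 10*log10(7.38e9) = 98.7 dB

98.7 dB


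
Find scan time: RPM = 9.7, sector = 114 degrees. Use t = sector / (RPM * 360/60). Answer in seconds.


t = 114 / (9.7 * 360) * 60 = 1.96 s

1.96 s


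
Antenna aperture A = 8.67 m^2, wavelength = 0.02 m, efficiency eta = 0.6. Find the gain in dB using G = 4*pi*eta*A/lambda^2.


G_linear = 4*pi*0.6*8.67/0.02^2 = 163425.65
G_dB = 10*log10(163425.65) = 52.1 dB

52.1 dB


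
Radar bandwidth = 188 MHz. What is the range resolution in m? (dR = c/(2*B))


dR = 3e8 / (2 * 188000000.0) = 0.8 m

0.8 m


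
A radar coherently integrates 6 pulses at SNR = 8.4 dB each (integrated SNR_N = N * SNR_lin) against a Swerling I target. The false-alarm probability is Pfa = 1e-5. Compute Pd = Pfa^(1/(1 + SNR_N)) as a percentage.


SNR_lin = 10^(8.4/10) = 6.91831
SNR_N = 6 * 6.91831 = 41.50986
1/(1 + SNR_N) = 1/42.50986 = 0.023524
Pd = (1e-5)^0.023524 = 0.76275
Pd = 76.3%

76.3%


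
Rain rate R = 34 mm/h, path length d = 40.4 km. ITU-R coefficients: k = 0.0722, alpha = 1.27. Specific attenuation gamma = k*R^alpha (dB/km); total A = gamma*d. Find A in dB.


gamma = 0.0722 * 34^1.27 = 6.360854 dB/km
A = 6.360854 * 40.4 = 256.98 dB

256.98 dB


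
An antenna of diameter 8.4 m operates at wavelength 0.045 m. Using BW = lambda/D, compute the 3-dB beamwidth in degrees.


BW_rad = 0.045 / 8.4 = 0.005357
BW_deg = 0.31 degrees

0.31 degrees


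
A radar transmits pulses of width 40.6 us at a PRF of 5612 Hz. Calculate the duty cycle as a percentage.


DC = 40.6e-6 * 5612 * 100 = 22.78%

22.78%


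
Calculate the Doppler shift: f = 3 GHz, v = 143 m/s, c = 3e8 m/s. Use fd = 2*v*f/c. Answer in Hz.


fd = 2 * 143 * 3000000000.0 / 3e8 = 2860.0 Hz

2860.0 Hz


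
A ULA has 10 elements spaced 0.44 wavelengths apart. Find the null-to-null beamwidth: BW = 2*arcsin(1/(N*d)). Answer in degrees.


1/(N*d) = 1/(10*0.44) = 0.227273
BW = 2*arcsin(0.227273) = 26.3 degrees

26.3 degrees


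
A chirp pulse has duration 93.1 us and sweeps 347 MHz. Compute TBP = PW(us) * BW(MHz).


TBP = 93.1 * 347 = 32305.7

32305.7


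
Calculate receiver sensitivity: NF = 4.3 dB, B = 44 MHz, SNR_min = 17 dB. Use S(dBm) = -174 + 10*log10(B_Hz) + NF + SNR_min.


10*log10(44000000.0) = 76.43
S = -174 + 76.43 + 4.3 + 17 = -76.3 dBm

-76.3 dBm


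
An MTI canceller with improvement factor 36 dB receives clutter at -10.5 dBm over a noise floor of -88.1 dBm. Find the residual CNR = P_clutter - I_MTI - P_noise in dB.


CNR = -10.5 - 36 - (-88.1) = 41.6 dB

41.6 dB


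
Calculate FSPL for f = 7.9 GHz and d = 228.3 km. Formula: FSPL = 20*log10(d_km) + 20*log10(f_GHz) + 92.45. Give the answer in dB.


20*log10(228.3) = 47.17
20*log10(7.9) = 17.95
FSPL = 157.6 dB

157.6 dB


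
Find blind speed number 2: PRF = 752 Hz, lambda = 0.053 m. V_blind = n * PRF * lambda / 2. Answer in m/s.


V_blind = 2 * 752 * 0.053 / 2 = 39.9 m/s

39.9 m/s


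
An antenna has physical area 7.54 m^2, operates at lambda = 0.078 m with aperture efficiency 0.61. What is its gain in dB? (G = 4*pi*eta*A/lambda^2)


G_linear = 4*pi*0.61*7.54/0.078^2 = 9499.96
G_dB = 10*log10(9499.96) = 39.8 dB

39.8 dB


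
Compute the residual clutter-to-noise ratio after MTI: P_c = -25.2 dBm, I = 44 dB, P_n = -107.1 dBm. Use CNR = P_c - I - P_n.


CNR = -25.2 - 44 - (-107.1) = 37.9 dB

37.9 dB


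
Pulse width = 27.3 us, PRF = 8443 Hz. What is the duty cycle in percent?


DC = 27.3e-6 * 8443 * 100 = 23.05%

23.05%


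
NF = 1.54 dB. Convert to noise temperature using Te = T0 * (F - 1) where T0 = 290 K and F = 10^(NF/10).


NF_lin = 10^(1.54/10) = 1.425608
Te = 290 * (1.425608 - 1) = 123.4 K

123.4 K


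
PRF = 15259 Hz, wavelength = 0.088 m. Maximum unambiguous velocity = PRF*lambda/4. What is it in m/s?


V_ua = 15259 * 0.088 / 4 = 335.7 m/s

335.7 m/s


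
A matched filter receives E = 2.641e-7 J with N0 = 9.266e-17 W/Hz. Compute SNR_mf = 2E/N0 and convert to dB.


SNR_lin = 2 * 2.641e-7 / 9.266e-17 = 5.7e9
SNR_dB = 10*log10(5.7e9) = 97.6 dB

97.6 dB


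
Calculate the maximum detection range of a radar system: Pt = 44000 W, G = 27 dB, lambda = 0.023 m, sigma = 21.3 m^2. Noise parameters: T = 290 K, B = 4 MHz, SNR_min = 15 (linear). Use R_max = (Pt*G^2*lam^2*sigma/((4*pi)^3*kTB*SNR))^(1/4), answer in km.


G_lin = 10^(27/10) = 501.187234
R^4 = 44000 * 501.187234^2 * 0.023^2 * 21.3 / ((4*pi)^3 * 1.38e-23 * 290 * 4000000.0 * 15)
R^4 = 2.61355e17 m^4
R_max = (2.61355e17)^(1/4) = 22610.4 m = 22.6 km

22.6 km


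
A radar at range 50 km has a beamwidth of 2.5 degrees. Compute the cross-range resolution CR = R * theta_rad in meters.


BW_rad = 0.043633231
CR = 50000 * 0.043633231 = 2181.7 m

2181.7 m


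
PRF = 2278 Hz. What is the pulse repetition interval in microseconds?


PRI = 1/2278 = 0.0004389816 s = 439.0 us

439.0 us


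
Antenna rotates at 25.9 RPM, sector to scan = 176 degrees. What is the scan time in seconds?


t = 176 / (25.9 * 360) * 60 = 1.13 s

1.13 s


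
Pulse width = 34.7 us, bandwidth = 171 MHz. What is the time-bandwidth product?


TBP = 34.7 * 171 = 5933.7

5933.7


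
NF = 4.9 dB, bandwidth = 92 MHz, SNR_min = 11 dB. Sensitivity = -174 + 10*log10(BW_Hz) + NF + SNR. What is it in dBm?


10*log10(92000000.0) = 79.64
S = -174 + 79.64 + 4.9 + 11 = -78.5 dBm

-78.5 dBm


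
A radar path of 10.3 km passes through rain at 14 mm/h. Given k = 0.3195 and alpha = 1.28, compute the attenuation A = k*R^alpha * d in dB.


gamma = 0.3195 * 14^1.28 = 9.36515 dB/km
A = 9.36515 * 10.3 = 96.46 dB

96.46 dB


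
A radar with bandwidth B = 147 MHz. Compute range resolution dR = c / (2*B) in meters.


dR = 3e8 / (2 * 147000000.0) = 1.02 m

1.02 m


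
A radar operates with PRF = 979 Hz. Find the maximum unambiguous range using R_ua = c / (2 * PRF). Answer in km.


R_ua = 3e8 / (2 * 979) = 153217.6 m = 153.2 km

153.2 km


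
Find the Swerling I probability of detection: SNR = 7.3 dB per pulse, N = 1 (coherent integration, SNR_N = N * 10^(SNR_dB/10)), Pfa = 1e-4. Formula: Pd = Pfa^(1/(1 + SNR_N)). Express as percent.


SNR_lin = 10^(7.3/10) = 5.37032
SNR_N = 1 * 5.37032 = 5.37032
1/(1 + SNR_N) = 1/6.37032 = 0.156978
Pd = (1e-4)^0.156978 = 0.23555
Pd = 23.6%

23.6%


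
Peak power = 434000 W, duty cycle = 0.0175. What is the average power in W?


P_avg = 434000 * 0.0175 = 7595.0 W

7595.0 W


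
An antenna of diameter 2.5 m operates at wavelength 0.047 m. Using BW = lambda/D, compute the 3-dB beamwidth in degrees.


BW_rad = 0.047 / 2.5 = 0.0188
BW_deg = 1.08 degrees

1.08 degrees


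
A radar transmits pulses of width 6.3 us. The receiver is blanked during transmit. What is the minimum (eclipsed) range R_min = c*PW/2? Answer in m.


R_min = 3e8 * 6.3e-6 / 2 = 945.0 m

945.0 m


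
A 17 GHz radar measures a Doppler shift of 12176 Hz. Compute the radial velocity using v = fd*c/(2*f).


v = 12176 * 3e8 / (2 * 17000000000.0) = 107.4 m/s

107.4 m/s


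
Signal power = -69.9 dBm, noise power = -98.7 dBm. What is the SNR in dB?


SNR = -69.9 - (-98.7) = 28.8 dB

28.8 dB


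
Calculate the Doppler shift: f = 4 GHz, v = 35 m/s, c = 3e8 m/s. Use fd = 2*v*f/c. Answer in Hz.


fd = 2 * 35 * 4000000000.0 / 3e8 = 933.3 Hz

933.3 Hz


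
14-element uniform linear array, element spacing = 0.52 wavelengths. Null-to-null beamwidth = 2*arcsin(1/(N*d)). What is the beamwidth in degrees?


1/(N*d) = 1/(14*0.52) = 0.137363
BW = 2*arcsin(0.137363) = 15.8 degrees

15.8 degrees


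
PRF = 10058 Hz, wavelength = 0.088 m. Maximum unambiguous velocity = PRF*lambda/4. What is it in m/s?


V_ua = 10058 * 0.088 / 4 = 221.3 m/s

221.3 m/s


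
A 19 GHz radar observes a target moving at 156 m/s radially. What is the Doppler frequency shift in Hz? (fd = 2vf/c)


fd = 2 * 156 * 19000000000.0 / 3e8 = 19760.0 Hz

19760.0 Hz


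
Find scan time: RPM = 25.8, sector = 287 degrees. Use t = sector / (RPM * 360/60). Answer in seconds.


t = 287 / (25.8 * 360) * 60 = 1.85 s

1.85 s


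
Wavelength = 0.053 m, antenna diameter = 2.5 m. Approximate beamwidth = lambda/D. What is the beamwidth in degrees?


BW_rad = 0.053 / 2.5 = 0.0212
BW_deg = 1.21 degrees

1.21 degrees


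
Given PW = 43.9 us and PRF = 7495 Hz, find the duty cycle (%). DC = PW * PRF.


DC = 43.9e-6 * 7495 * 100 = 32.9%

32.9%


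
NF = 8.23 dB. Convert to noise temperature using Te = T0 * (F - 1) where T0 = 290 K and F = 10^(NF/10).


NF_lin = 10^(8.23/10) = 6.652732
Te = 290 * (6.652732 - 1) = 1639.3 K

1639.3 K


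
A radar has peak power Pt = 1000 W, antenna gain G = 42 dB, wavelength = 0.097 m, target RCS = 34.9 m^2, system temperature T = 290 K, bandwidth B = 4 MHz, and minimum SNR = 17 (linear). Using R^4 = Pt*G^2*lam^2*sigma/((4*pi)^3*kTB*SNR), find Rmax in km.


G_lin = 10^(42/10) = 15848.931925
R^4 = 1000 * 15848.931925^2 * 0.097^2 * 34.9 / ((4*pi)^3 * 1.38e-23 * 290 * 4000000.0 * 17)
R^4 = 1.5274e20 m^4
R_max = (1.5274e20)^(1/4) = 111170.2 m = 111.2 km

111.2 km


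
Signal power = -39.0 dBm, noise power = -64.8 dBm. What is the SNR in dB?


SNR = -39.0 - (-64.8) = 25.8 dB

25.8 dB


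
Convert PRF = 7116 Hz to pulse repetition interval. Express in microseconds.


PRI = 1/7116 = 0.0001405284 s = 140.5 us

140.5 us


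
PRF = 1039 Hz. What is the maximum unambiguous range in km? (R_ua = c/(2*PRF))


R_ua = 3e8 / (2 * 1039) = 144369.6 m = 144.4 km

144.4 km


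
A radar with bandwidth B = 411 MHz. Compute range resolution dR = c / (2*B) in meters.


dR = 3e8 / (2 * 411000000.0) = 0.36 m

0.36 m


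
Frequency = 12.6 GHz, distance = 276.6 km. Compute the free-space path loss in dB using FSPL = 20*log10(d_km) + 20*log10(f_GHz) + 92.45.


20*log10(276.6) = 48.84
20*log10(12.6) = 22.01
FSPL = 163.3 dB

163.3 dB


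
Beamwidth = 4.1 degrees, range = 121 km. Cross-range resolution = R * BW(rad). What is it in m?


BW_rad = 0.071558499
CR = 121000 * 0.071558499 = 8658.6 m

8658.6 m


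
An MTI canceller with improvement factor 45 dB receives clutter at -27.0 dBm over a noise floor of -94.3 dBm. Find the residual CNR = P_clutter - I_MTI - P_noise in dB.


CNR = -27.0 - 45 - (-94.3) = 22.3 dB

22.3 dB


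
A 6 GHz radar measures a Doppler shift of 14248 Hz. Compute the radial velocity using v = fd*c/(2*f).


v = 14248 * 3e8 / (2 * 6000000000.0) = 356.2 m/s

356.2 m/s


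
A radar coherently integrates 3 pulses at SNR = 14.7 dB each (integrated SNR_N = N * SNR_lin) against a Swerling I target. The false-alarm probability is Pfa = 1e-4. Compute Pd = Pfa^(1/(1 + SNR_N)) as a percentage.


SNR_lin = 10^(14.7/10) = 29.51209
SNR_N = 3 * 29.51209 = 88.53627
1/(1 + SNR_N) = 1/89.53627 = 0.0111687
Pd = (1e-4)^0.0111687 = 0.90225
Pd = 90.2%

90.2%


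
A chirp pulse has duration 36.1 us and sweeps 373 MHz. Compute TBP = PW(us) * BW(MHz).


TBP = 36.1 * 373 = 13465.3

13465.3


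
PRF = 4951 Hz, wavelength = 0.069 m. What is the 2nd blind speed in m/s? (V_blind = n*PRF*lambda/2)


V_blind = 2 * 4951 * 0.069 / 2 = 341.6 m/s

341.6 m/s


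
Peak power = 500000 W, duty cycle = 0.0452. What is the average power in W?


P_avg = 500000 * 0.0452 = 22600.0 W

22600.0 W


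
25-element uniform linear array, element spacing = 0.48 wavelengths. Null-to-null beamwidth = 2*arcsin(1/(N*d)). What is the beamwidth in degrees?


1/(N*d) = 1/(25*0.48) = 0.083333
BW = 2*arcsin(0.083333) = 9.6 degrees

9.6 degrees


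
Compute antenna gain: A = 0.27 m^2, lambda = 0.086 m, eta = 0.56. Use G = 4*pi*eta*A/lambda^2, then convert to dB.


G_linear = 4*pi*0.56*0.27/0.086^2 = 256.9
G_dB = 10*log10(256.9) = 24.1 dB

24.1 dB


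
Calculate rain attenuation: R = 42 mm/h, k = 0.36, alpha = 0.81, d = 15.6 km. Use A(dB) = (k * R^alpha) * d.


gamma = 0.36 * 42^0.81 = 7.432492 dB/km
A = 7.432492 * 15.6 = 115.95 dB

115.95 dB


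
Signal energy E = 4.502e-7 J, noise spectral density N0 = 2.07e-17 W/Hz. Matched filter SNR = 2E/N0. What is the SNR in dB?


SNR_lin = 2 * 4.502e-7 / 2.07e-17 = 4.35e10
SNR_dB = 10*log10(4.35e10) = 106.4 dB

106.4 dB


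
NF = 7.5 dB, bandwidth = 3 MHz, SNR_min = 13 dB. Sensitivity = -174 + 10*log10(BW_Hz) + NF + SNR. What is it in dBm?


10*log10(3000000.0) = 64.77
S = -174 + 64.77 + 7.5 + 13 = -88.7 dBm

-88.7 dBm


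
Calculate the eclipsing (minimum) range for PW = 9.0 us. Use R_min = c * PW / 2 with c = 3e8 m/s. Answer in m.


R_min = 3e8 * 9.0e-6 / 2 = 1350.0 m

1350.0 m


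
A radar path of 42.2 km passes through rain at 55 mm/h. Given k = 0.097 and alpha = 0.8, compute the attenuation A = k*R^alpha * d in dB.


gamma = 0.097 * 55^0.8 = 2.393657 dB/km
A = 2.393657 * 42.2 = 101.01 dB

101.01 dB


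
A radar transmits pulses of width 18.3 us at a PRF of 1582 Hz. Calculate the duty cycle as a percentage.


DC = 18.3e-6 * 1582 * 100 = 2.9%

2.9%


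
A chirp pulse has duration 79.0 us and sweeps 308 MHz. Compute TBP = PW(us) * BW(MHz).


TBP = 79.0 * 308 = 24332.0

24332.0


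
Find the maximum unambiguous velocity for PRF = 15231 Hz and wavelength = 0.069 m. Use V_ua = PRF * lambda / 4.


V_ua = 15231 * 0.069 / 4 = 262.7 m/s

262.7 m/s


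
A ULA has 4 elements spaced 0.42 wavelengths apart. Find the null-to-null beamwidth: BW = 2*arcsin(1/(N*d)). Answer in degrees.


1/(N*d) = 1/(4*0.42) = 0.595238
BW = 2*arcsin(0.595238) = 73.1 degrees

73.1 degrees


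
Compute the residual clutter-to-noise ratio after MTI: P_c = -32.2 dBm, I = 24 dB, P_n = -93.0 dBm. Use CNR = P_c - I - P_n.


CNR = -32.2 - 24 - (-93.0) = 36.8 dB

36.8 dB


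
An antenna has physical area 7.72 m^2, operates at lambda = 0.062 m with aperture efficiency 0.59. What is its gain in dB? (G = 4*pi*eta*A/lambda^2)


G_linear = 4*pi*0.59*7.72/0.062^2 = 14890.04
G_dB = 10*log10(14890.04) = 41.7 dB

41.7 dB


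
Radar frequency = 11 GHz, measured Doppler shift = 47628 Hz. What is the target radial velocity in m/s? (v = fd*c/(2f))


v = 47628 * 3e8 / (2 * 11000000000.0) = 649.5 m/s

649.5 m/s


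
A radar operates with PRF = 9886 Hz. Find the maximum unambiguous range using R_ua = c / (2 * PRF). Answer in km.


R_ua = 3e8 / (2 * 9886) = 15173.0 m = 15.2 km

15.2 km


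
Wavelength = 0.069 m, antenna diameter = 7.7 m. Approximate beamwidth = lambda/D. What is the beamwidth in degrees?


BW_rad = 0.069 / 7.7 = 0.008961
BW_deg = 0.51 degrees

0.51 degrees


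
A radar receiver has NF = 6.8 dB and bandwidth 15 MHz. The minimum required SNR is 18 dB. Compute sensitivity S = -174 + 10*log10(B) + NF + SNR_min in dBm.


10*log10(15000000.0) = 71.76
S = -174 + 71.76 + 6.8 + 18 = -77.4 dBm

-77.4 dBm


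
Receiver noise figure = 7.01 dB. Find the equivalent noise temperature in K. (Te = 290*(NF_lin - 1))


NF_lin = 10^(7.01/10) = 5.023426
Te = 290 * (5.023426 - 1) = 1166.8 K

1166.8 K


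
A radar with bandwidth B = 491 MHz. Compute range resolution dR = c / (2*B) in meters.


dR = 3e8 / (2 * 491000000.0) = 0.31 m

0.31 m


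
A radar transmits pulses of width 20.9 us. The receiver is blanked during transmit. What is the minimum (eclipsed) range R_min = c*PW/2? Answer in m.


R_min = 3e8 * 20.9e-6 / 2 = 3135.0 m

3135.0 m


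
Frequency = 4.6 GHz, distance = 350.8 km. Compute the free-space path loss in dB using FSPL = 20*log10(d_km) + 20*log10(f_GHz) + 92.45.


20*log10(350.8) = 50.9
20*log10(4.6) = 13.26
FSPL = 156.6 dB

156.6 dB


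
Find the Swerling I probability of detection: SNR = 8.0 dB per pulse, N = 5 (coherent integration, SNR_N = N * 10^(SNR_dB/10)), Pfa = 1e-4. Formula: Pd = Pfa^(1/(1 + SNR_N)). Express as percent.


SNR_lin = 10^(8.0/10) = 6.30957
SNR_N = 5 * 6.30957 = 31.54785
1/(1 + SNR_N) = 1/32.54785 = 0.030724
Pd = (1e-4)^0.030724 = 0.75354
Pd = 75.4%

75.4%


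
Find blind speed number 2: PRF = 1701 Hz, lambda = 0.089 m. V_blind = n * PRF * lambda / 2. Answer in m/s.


V_blind = 2 * 1701 * 0.089 / 2 = 151.4 m/s

151.4 m/s


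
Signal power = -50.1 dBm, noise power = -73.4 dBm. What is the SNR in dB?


SNR = -50.1 - (-73.4) = 23.3 dB

23.3 dB


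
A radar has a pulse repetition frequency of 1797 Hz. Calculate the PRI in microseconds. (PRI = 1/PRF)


PRI = 1/1797 = 0.000556483 s = 556.5 us

556.5 us


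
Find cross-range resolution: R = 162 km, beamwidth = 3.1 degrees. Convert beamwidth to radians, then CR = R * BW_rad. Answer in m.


BW_rad = 0.054105207
CR = 162000 * 0.054105207 = 8765.0 m

8765.0 m


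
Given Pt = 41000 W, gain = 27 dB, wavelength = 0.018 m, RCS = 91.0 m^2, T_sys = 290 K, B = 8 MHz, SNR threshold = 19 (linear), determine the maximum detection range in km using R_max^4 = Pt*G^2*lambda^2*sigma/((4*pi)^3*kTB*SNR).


G_lin = 10^(27/10) = 501.187234
R^4 = 41000 * 501.187234^2 * 0.018^2 * 91.0 / ((4*pi)^3 * 1.38e-23 * 290 * 8000000.0 * 19)
R^4 = 2.51547e17 m^4
R_max = (2.51547e17)^(1/4) = 22395.2 m = 22.4 km

22.4 km


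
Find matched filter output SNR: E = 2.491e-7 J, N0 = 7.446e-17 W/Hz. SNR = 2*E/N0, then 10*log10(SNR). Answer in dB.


SNR_lin = 2 * 2.491e-7 / 7.446e-17 = 6.691e9
SNR_dB = 10*log10(6.691e9) = 98.3 dB

98.3 dB


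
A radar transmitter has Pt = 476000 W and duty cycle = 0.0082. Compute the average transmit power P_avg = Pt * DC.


P_avg = 476000 * 0.0082 = 3903.2 W

3903.2 W


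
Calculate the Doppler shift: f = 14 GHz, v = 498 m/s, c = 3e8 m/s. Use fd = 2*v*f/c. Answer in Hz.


fd = 2 * 498 * 14000000000.0 / 3e8 = 46480.0 Hz

46480.0 Hz


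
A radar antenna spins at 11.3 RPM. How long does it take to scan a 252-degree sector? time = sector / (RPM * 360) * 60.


t = 252 / (11.3 * 360) * 60 = 3.72 s

3.72 s


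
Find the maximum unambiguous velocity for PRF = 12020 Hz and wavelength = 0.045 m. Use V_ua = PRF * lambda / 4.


V_ua = 12020 * 0.045 / 4 = 135.2 m/s

135.2 m/s


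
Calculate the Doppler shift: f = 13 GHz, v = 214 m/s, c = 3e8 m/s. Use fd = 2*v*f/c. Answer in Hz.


fd = 2 * 214 * 13000000000.0 / 3e8 = 18546.7 Hz

18546.7 Hz


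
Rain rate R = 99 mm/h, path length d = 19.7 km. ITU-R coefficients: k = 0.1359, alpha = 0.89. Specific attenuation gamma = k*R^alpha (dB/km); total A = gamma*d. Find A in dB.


gamma = 0.1359 * 99^0.89 = 8.115864 dB/km
A = 8.115864 * 19.7 = 159.88 dB

159.88 dB


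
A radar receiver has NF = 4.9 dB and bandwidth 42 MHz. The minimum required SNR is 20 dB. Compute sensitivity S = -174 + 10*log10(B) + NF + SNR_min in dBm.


10*log10(42000000.0) = 76.23
S = -174 + 76.23 + 4.9 + 20 = -72.9 dBm

-72.9 dBm


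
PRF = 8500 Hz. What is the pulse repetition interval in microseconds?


PRI = 1/8500 = 0.0001176471 s = 117.6 us

117.6 us


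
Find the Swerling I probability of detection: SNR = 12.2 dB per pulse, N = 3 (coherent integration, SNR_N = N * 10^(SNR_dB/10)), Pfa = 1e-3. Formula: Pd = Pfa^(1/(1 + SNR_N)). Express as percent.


SNR_lin = 10^(12.2/10) = 16.59587
SNR_N = 3 * 16.59587 = 49.78761
1/(1 + SNR_N) = 1/50.78761 = 0.0196898
Pd = (1e-3)^0.0196898 = 0.87283
Pd = 87.3%

87.3%


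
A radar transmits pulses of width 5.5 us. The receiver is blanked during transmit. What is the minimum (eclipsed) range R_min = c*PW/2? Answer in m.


R_min = 3e8 * 5.5e-6 / 2 = 825.0 m

825.0 m


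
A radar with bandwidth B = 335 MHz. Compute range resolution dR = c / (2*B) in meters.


dR = 3e8 / (2 * 335000000.0) = 0.45 m

0.45 m


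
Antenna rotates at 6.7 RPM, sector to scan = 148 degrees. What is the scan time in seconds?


t = 148 / (6.7 * 360) * 60 = 3.68 s

3.68 s


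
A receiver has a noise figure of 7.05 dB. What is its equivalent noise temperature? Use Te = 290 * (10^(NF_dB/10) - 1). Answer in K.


NF_lin = 10^(7.05/10) = 5.069907
Te = 290 * (5.069907 - 1) = 1180.3 K

1180.3 K
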